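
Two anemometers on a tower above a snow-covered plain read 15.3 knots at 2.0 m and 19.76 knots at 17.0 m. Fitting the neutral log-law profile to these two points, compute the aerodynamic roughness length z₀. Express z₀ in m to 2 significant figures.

z₀ ≈ 0.0013 m

Log law: V(z) ∝ ln(z/z₀). With r = V₁/V₂ = 15.3/19.76 = 0.77429,
r · ln(z₂/z₀) = ln(z₁/z₀) ⇒ ln z₀ = (ln z₁ − r·ln z₂)/(1 − r)
ln z₀ = (0.69315 − 0.77429×2.83321) / 0.22571 = -6.6483
z₀ = exp(-6.6483) = 0.001296 m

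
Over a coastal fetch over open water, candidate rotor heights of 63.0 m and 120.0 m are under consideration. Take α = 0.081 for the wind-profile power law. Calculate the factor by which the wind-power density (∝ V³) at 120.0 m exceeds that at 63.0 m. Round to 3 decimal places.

1.170

Speed ratio: V_B/V_A = (z_B/z_A)^α = (120.0/63.0)^0.081 = (1.9048)^0.081 = 1.05358
Power-density ratio: P_B/P_A = (V_B/V_A)³ = (1.05358)³ = 1.16950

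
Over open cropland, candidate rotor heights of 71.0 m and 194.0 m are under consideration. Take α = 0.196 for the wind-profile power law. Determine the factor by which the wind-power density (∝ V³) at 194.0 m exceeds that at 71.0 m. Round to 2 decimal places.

1.81

Speed ratio: V_B/V_A = (z_B/z_A)^α = (194.0/71.0)^0.196 = (2.7324)^0.196 = 1.21776
Power-density ratio: P_B/P_A = (V_B/V_A)³ = (1.21776)³ = 1.80587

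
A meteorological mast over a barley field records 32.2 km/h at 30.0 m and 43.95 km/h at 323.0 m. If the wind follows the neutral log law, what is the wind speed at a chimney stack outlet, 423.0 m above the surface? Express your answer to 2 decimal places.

45.28 km/h

Log law: V ∝ ln(z/z₀). From the pair, with r = V₁/V₂ = 0.73265,
ln z₀ = (ln z₁ − r·ln z₂)/(1 − r) = (3.4012 − 0.73265×5.7777)/0.26735 = -3.1113 → z₀ = 0.04454 m
V₃ = V₁ · ln(z₃/z₀)/ln(z₁/z₀) = 32.2 × 9.1587/6.5125 = 45.2836 km/h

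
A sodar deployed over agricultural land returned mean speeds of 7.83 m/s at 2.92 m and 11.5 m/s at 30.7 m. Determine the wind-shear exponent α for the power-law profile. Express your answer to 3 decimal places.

Power law: V₂/V₁ = (z₂/z₁)^α ⇒ α = ln(V₂/V₁) / ln(z₂/z₁)
α = ln(11.5/7.83) / ln(30.7/2.92) = ln(1.4687) / ln(10.5137)
  = 0.38438 / 2.35268 = 0.16338

α ≈ 0.163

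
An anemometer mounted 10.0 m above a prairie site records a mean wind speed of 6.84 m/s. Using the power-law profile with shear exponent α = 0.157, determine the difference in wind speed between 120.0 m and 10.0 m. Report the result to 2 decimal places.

3.26 m/s

Power law: V₂ = V₁ · (z₂/z₁)^α = 6.84 × (12.0000)^0.157 = 10.1039 m/s
ΔV = 10.1039 − 6.84 = 3.2639 m/s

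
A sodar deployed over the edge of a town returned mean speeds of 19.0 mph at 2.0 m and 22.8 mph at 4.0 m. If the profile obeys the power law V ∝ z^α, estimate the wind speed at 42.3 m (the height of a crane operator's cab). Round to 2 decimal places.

First find α: α = ln(V₂/V₁)/ln(z₂/z₁) = ln(22.8/19.0)/ln(4.0/2.0) = 0.18232/0.69315 = 0.2630
Extrapolate from 4.0 m to 42.3 m: V₃ = 22.8 × (42.3/4.0)^0.2630 = 22.8 × 1.8596 = 42.3990 mph

42.40 mph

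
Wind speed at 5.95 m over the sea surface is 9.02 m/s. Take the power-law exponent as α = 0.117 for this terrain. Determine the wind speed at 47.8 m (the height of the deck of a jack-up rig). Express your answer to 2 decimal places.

11.51 m/s

Power-law profile: V₂ = V₁ · (z₂/z₁)^α
V₂ = 9.02 × (47.8/5.95)^0.117 = 9.02 × (8.0336)^0.117
    = 9.02 × 1.2761 = 11.5102 m/s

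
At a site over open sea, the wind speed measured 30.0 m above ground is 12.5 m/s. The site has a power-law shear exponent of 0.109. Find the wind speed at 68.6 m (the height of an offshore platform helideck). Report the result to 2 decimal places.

Power-law profile: V₂ = V₁ · (z₂/z₁)^α
V₂ = 12.5 × (68.6/30.0)^0.109 = 12.5 × (2.2867)^0.109
    = 12.5 × 1.0943 = 13.6793 m/s

13.68 m/s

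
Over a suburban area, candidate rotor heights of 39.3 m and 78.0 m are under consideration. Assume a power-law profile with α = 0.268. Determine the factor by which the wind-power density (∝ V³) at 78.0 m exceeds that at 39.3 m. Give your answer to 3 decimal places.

Speed ratio: V_B/V_A = (z_B/z_A)^α = (78.0/39.3)^0.268 = (1.9847)^0.268 = 1.20167
Power-density ratio: P_B/P_A = (V_B/V_A)³ = (1.20167)³ = 1.73521

1.735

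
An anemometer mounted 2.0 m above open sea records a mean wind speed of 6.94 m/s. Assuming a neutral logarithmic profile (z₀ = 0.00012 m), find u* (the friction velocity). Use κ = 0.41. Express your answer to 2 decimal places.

u* ≈ 0.29 m/s

Log law: V(z) = (u*/κ) · ln(z/z₀) ⇒ u* = κ · V / ln(z/z₀)
u* = 0.41 × 6.94 / ln(2.0/0.00012) = 0.41 × 6.94 / 9.7212
   = 2.8454 / 9.7212 = 0.2927 m/s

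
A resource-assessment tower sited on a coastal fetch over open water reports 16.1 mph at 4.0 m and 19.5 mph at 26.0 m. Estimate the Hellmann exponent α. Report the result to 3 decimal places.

Power law: V₂/V₁ = (z₂/z₁)^α ⇒ α = ln(V₂/V₁) / ln(z₂/z₁)
α = ln(19.5/16.1) / ln(26.0/4.0) = ln(1.2112) / ln(6.5000)
  = 0.19160 / 1.87180 = 0.10236

α ≈ 0.102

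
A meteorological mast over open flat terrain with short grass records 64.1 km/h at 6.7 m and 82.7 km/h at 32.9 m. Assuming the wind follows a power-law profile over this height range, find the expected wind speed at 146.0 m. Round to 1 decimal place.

105.0 km/h

First find α: α = ln(V₂/V₁)/ln(z₂/z₁) = ln(82.7/64.1)/ln(32.9/6.7) = 0.25478/1.59137 = 0.1601
Extrapolate from 32.9 m to 146.0 m: V₃ = 82.7 × (146.0/32.9)^0.1601 = 82.7 × 1.2694 = 104.9819 km/h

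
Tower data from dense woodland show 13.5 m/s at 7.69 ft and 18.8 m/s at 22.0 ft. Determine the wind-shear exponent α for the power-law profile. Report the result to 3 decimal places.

Power law: V₂/V₁ = (z₂/z₁)^α ⇒ α = ln(V₂/V₁) / ln(z₂/z₁)
α = ln(18.8/13.5) / ln(22.0/7.69) = ln(1.3926) / ln(2.8609)
  = 0.33117 / 1.05112 = 0.31506

α ≈ 0.315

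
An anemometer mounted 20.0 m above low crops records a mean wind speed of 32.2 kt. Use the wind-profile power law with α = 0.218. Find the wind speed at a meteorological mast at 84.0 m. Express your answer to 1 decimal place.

Power-law profile: V₂ = V₁ · (z₂/z₁)^α
V₂ = 32.2 × (84.0/20.0)^0.218 = 32.2 × (4.2000)^0.218
    = 32.2 × 1.3673 = 44.0275 kt

44.0 kt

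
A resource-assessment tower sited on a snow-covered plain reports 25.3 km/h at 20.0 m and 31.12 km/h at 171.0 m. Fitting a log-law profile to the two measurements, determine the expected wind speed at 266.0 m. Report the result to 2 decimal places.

Log law: V ∝ ln(z/z₀). From the pair, with r = V₁/V₂ = 0.81298,
ln z₀ = (ln z₁ − r·ln z₂)/(1 − r) = (2.9957 − 0.81298×5.1417)/0.18702 = -6.3328 → z₀ = 0.001777 m
V₃ = V₁ · ln(z₃/z₀)/ln(z₁/z₀) = 25.3 × 11.9163/9.3285 = 32.3183 km/h

32.32 km/h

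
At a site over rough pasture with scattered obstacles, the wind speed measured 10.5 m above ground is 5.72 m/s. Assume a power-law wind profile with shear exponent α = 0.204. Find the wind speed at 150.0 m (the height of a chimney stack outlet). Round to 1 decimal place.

9.8 m/s

Power-law profile: V₂ = V₁ · (z₂/z₁)^α
V₂ = 5.72 × (150.0/10.5)^0.204 = 5.72 × (14.2857)^0.204
    = 5.72 × 1.7203 = 9.8400 m/s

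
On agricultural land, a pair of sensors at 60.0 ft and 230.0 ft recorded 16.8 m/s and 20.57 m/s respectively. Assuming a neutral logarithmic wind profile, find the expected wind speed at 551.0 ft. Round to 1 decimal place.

Log law: V ∝ ln(z/z₀). From the pair, with r = V₁/V₂ = 0.81672,
ln z₀ = (ln z₁ − r·ln z₂)/(1 − r) = (4.0943 − 0.81672×5.4381)/0.18328 = -1.8937 → z₀ = 0.1505 ft
V₃ = V₁ · ln(z₃/z₀)/ln(z₁/z₀) = 16.8 × 8.2054/5.9880 = 23.0211 m/s

23.0 m/s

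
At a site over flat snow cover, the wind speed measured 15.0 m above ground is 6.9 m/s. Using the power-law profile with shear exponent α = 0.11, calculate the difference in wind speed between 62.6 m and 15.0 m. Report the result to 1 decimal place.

1.2 m/s

Power law: V₂ = V₁ · (z₂/z₁)^α = 6.9 × (4.1733)^0.11 = 8.0743 m/s
ΔV = 8.0743 − 6.9 = 1.1743 m/s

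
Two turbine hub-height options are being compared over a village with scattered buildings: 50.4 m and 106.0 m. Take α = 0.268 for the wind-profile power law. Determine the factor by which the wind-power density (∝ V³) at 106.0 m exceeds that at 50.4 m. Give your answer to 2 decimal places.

1.82

Speed ratio: V_B/V_A = (z_B/z_A)^α = (106.0/50.4)^0.268 = (2.1032)^0.268 = 1.22048
Power-density ratio: P_B/P_A = (V_B/V_A)³ = (1.22048)³ = 1.81799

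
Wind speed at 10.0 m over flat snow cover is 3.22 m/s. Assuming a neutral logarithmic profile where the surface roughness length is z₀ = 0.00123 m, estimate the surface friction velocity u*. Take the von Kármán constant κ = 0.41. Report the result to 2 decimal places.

Log law: V(z) = (u*/κ) · ln(z/z₀) ⇒ u* = κ · V / ln(z/z₀)
u* = 0.41 × 3.22 / ln(10.0/0.00123) = 0.41 × 3.22 / 9.0033
   = 1.3202 / 9.0033 = 0.1466 m/s

u* ≈ 0.15 m/s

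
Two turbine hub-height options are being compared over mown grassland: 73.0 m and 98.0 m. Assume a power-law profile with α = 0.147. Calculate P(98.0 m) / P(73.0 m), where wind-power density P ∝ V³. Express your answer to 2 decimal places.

1.14

Speed ratio: V_B/V_A = (z_B/z_A)^α = (98.0/73.0)^0.147 = (1.3425)^0.147 = 1.04424
Power-density ratio: P_B/P_A = (V_B/V_A)³ = (1.04424)³ = 1.13869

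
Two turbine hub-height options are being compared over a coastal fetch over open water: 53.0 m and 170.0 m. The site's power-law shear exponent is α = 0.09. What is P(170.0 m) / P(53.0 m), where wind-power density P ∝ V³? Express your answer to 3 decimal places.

1.370

Speed ratio: V_B/V_A = (z_B/z_A)^α = (170.0/53.0)^0.09 = (3.2075)^0.09 = 1.11059
Power-density ratio: P_B/P_A = (V_B/V_A)³ = (1.11059)³ = 1.36983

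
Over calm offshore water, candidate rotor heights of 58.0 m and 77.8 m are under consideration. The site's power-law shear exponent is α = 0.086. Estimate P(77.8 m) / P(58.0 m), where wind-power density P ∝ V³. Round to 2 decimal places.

Speed ratio: V_B/V_A = (z_B/z_A)^α = (77.8/58.0)^0.086 = (1.3414)^0.086 = 1.02558
Power-density ratio: P_B/P_A = (V_B/V_A)³ = (1.02558)³ = 1.07872

1.08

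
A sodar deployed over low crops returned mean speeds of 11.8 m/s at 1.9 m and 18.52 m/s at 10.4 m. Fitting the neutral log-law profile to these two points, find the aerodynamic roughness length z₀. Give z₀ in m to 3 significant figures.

Log law: V(z) ∝ ln(z/z₀). With r = V₁/V₂ = 11.8/18.52 = 0.63715,
r · ln(z₂/z₀) = ln(z₁/z₀) ⇒ ln z₀ = (ln z₁ − r·ln z₂)/(1 − r)
ln z₀ = (0.64185 − 0.63715×2.34181) / 0.36285 = -2.3432
z₀ = exp(-2.3432) = 0.09602 m

z₀ ≈ 0.0960 m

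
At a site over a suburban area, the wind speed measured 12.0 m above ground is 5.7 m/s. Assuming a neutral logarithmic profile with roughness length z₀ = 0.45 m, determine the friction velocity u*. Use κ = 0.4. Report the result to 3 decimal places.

Log law: V(z) = (u*/κ) · ln(z/z₀) ⇒ u* = κ · V / ln(z/z₀)
u* = 0.4 × 5.7 / ln(12.0/0.45) = 0.4 × 5.7 / 3.2834
   = 2.2800 / 3.2834 = 0.6944 m/s

u* ≈ 0.694 m/s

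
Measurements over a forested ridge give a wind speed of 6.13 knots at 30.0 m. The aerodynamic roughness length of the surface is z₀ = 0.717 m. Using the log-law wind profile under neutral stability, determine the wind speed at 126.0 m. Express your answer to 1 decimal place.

8.5 knots

Log law: V(z) ∝ ln(z/z₀), so V₂/V₁ = ln(z₂/z₀) / ln(z₁/z₀).
ln(126.0/0.717) = 5.1690, ln(30.0/0.717) = 3.7339
V₂ = 6.13 × 5.1690/3.7339 = 6.13 × 1.3843 = 8.4860 knots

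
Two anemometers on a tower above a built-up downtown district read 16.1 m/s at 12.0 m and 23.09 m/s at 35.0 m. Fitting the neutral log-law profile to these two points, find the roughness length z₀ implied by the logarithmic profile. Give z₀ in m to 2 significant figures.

z₀ ≈ 1.0 m

Log law: V(z) ∝ ln(z/z₀). With r = V₁/V₂ = 16.1/23.09 = 0.69727,
r · ln(z₂/z₀) = ln(z₁/z₀) ⇒ ln z₀ = (ln z₁ − r·ln z₂)/(1 − r)
ln z₀ = (2.48491 − 0.69727×3.55535) / 0.30273 = 0.0194
z₀ = exp(0.0194) = 1.020 m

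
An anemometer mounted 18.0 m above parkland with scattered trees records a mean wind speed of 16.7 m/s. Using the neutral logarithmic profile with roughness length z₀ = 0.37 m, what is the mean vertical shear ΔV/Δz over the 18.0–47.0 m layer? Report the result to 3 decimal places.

Log law: V₂ = V₁ · ln(z₂/z₀)/ln(z₁/z₀) = 16.7 × 4.8444/3.8846 = 20.8261 m/s
ΔV/Δz = (20.8261 − 16.7)/(47.0 − 18.0) = 4.1261/29.0000 = 0.14228 m/s/m

0.142 m/s/m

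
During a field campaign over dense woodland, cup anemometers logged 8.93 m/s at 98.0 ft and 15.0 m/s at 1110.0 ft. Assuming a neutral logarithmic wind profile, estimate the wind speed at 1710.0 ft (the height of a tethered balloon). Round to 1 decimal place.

16.1 m/s

Log law: V ∝ ln(z/z₀). From the pair, with r = V₁/V₂ = 0.59533,
ln z₀ = (ln z₁ − r·ln z₂)/(1 − r) = (4.5850 − 0.59533×7.0121)/0.40467 = 1.0142 → z₀ = 2.757 ft
V₃ = V₁ · ln(z₃/z₀)/ln(z₁/z₀) = 8.93 × 6.4300/3.5707 = 16.0807 m/s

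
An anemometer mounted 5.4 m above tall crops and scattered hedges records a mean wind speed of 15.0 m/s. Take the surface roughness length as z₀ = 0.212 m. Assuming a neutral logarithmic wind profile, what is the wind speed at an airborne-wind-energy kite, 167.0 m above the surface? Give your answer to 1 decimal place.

30.9 m/s

Log law: V(z) ∝ ln(z/z₀), so V₂/V₁ = ln(z₂/z₀) / ln(z₁/z₀).
ln(167.0/0.212) = 6.6692, ln(5.4/0.212) = 3.2376
V₂ = 15.0 × 6.6692/3.2376 = 15.0 × 2.0599 = 30.8989 m/s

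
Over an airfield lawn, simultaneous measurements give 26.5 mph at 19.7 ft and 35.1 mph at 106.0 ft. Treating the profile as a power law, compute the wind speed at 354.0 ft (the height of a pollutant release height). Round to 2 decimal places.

42.93 mph

First find α: α = ln(V₂/V₁)/ln(z₂/z₁) = ln(35.1/26.5)/ln(106.0/19.7) = 0.28106/1.68282 = 0.1670
Extrapolate from 106.0 ft to 354.0 ft: V₃ = 35.1 × (354.0/106.0)^0.1670 = 35.1 × 1.2231 = 42.9311 mph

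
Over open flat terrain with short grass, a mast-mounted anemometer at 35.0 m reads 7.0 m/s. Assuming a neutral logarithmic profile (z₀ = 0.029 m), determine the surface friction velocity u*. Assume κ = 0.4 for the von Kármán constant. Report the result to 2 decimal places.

Log law: V(z) = (u*/κ) · ln(z/z₀) ⇒ u* = κ · V / ln(z/z₀)
u* = 0.4 × 7.0 / ln(35.0/0.029) = 0.4 × 7.0 / 7.0958
   = 2.8000 / 7.0958 = 0.3946 m/s

u* ≈ 0.39 m/s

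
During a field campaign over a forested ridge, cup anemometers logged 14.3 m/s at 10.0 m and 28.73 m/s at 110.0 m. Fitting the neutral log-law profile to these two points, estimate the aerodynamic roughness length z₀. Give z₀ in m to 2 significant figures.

Log law: V(z) ∝ ln(z/z₀). With r = V₁/V₂ = 14.3/28.73 = 0.49774,
r · ln(z₂/z₀) = ln(z₁/z₀) ⇒ ln z₀ = (ln z₁ − r·ln z₂)/(1 − r)
ln z₀ = (2.30259 − 0.49774×4.70048) / 0.50226 = -0.0737
z₀ = exp(-0.0737) = 0.9289 m

z₀ ≈ 0.93 m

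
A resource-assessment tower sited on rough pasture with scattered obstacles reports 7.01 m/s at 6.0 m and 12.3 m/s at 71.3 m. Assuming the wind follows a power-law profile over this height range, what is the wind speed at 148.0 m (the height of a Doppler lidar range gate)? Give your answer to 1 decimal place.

First find α: α = ln(V₂/V₁)/ln(z₂/z₁) = ln(12.3/7.01)/ln(71.3/6.0) = 0.56226/2.47514 = 0.2272
Extrapolate from 71.3 m to 148.0 m: V₃ = 12.3 × (148.0/71.3)^0.2272 = 12.3 × 1.1805 = 14.5196 m/s

14.5 m/s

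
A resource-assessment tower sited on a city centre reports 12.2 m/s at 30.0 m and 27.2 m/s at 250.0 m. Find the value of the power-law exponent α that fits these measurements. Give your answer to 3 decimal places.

α ≈ 0.378

Power law: V₂/V₁ = (z₂/z₁)^α ⇒ α = ln(V₂/V₁) / ln(z₂/z₁)
α = ln(27.2/12.2) / ln(250.0/30.0) = ln(2.2295) / ln(8.3333)
  = 0.80178 / 2.12026 = 0.37815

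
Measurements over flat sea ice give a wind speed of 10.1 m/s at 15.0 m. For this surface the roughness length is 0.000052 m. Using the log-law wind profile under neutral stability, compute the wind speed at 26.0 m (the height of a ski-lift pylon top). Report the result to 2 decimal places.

Log law: V(z) ∝ ln(z/z₀), so V₂/V₁ = ln(z₂/z₀) / ln(z₁/z₀).
ln(26.0/0.000052) = 13.1224, ln(15.0/0.000052) = 12.5723
V₂ = 10.1 × 13.1224/12.5723 = 10.1 × 1.0438 = 10.5419 m/s

10.54 m/s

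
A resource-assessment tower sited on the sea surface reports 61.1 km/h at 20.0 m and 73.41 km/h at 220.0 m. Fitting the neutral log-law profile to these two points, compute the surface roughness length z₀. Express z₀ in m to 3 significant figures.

z₀ ≈ 0.000136 m

Log law: V(z) ∝ ln(z/z₀). With r = V₁/V₂ = 61.1/73.41 = 0.83231,
r · ln(z₂/z₀) = ln(z₁/z₀) ⇒ ln z₀ = (ln z₁ − r·ln z₂)/(1 − r)
ln z₀ = (2.99573 − 0.83231×5.39363) / 0.16769 = -8.9061
z₀ = exp(-8.9061) = 0.0001356 m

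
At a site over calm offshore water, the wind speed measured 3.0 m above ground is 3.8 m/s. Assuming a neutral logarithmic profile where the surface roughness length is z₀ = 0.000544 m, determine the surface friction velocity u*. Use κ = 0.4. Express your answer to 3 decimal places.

u* ≈ 0.176 m/s

Log law: V(z) = (u*/κ) · ln(z/z₀) ⇒ u* = κ · V / ln(z/z₀)
u* = 0.4 × 3.8 / ln(3.0/0.000544) = 0.4 × 3.8 / 8.6152
   = 1.5200 / 8.6152 = 0.1764 m/s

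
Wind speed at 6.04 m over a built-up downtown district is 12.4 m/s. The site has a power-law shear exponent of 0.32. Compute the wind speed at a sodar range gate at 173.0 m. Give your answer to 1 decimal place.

36.3 m/s

Power-law profile: V₂ = V₁ · (z₂/z₁)^α
V₂ = 12.4 × (173.0/6.04)^0.32 = 12.4 × (28.6424)^0.32
    = 12.4 × 2.9258 = 36.2798 m/s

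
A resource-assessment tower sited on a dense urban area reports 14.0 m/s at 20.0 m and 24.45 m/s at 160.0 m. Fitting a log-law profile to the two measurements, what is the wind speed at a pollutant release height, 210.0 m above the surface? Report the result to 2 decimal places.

25.82 m/s

Log law: V ∝ ln(z/z₀). From the pair, with r = V₁/V₂ = 0.57260,
ln z₀ = (ln z₁ − r·ln z₂)/(1 − r) = (2.9957 − 0.57260×5.0752)/0.42740 = 0.2099 → z₀ = 1.234 m
V₃ = V₁ · ln(z₃/z₀)/ln(z₁/z₀) = 14.0 × 5.1372/2.7859 = 25.8166 m/s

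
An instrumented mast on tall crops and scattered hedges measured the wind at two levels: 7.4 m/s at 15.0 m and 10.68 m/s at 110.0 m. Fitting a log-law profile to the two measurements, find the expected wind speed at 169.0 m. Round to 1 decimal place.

11.4 m/s

Log law: V ∝ ln(z/z₀). From the pair, with r = V₁/V₂ = 0.69288,
ln z₀ = (ln z₁ − r·ln z₂)/(1 − r) = (2.7081 − 0.69288×4.7005)/0.30712 = -1.7871 → z₀ = 0.1675 m
V₃ = V₁ · ln(z₃/z₀)/ln(z₁/z₀) = 7.4 × 6.9170/4.4951 = 11.3869 m/s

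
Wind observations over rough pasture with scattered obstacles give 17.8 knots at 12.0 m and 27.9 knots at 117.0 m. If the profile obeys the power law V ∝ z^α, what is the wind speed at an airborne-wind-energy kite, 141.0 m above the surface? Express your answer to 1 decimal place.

First find α: α = ln(V₂/V₁)/ln(z₂/z₁) = ln(27.9/17.8)/ln(117.0/12.0) = 0.44943/2.27727 = 0.1974
Extrapolate from 117.0 m to 141.0 m: V₃ = 27.9 × (141.0/117.0)^0.1974 = 27.9 × 1.0375 = 28.9465 knots

28.9 knots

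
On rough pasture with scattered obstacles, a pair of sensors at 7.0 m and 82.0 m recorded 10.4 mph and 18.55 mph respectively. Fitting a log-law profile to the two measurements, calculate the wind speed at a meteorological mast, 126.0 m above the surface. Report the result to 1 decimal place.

Log law: V ∝ ln(z/z₀). From the pair, with r = V₁/V₂ = 0.56065,
ln z₀ = (ln z₁ − r·ln z₂)/(1 − r) = (1.9459 − 0.56065×4.4067)/0.43935 = -1.1943 → z₀ = 0.3029 m
V₃ = V₁ · ln(z₃/z₀)/ln(z₁/z₀) = 10.4 × 6.0305/3.1402 = 19.9727 mph

20.0 mph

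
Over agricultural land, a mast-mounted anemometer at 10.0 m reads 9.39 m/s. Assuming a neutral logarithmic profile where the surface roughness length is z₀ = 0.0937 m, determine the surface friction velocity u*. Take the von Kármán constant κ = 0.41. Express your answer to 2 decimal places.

Log law: V(z) = (u*/κ) · ln(z/z₀) ⇒ u* = κ · V / ln(z/z₀)
u* = 0.41 × 9.39 / ln(10.0/0.0937) = 0.41 × 9.39 / 4.6702
   = 3.8499 / 4.6702 = 0.8243 m/s

u* ≈ 0.82 m/s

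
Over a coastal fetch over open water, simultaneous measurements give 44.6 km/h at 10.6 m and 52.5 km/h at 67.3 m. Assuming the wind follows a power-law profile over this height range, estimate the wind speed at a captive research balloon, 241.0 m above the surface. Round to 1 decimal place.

First find α: α = ln(V₂/V₁)/ln(z₂/z₁) = ln(52.5/44.6)/ln(67.3/10.6) = 0.16308/1.84831 = 0.0882
Extrapolate from 67.3 m to 241.0 m: V₃ = 52.5 × (241.0/67.3)^0.0882 = 52.5 × 1.1191 = 58.7543 km/h

58.8 km/h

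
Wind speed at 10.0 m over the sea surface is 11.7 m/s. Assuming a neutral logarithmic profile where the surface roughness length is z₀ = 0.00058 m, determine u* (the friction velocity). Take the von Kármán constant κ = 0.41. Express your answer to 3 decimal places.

u* ≈ 0.492 m/s

Log law: V(z) = (u*/κ) · ln(z/z₀) ⇒ u* = κ · V / ln(z/z₀)
u* = 0.41 × 11.7 / ln(10.0/0.00058) = 0.41 × 11.7 / 9.7551
   = 4.7970 / 9.7551 = 0.4917 m/s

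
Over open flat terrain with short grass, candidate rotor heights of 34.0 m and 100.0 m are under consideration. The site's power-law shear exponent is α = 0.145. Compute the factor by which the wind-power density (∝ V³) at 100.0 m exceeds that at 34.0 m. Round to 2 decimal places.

Speed ratio: V_B/V_A = (z_B/z_A)^α = (100.0/34.0)^0.145 = (2.9412)^0.145 = 1.16933
Power-density ratio: P_B/P_A = (V_B/V_A)³ = (1.16933)³ = 1.59885

1.60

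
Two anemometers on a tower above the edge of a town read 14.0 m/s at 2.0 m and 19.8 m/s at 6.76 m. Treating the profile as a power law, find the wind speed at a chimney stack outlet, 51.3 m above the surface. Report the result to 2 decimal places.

35.25 m/s

First find α: α = ln(V₂/V₁)/ln(z₂/z₁) = ln(19.8/14.0)/ln(6.76/2.0) = 0.34662/1.21788 = 0.2846
Extrapolate from 6.76 m to 51.3 m: V₃ = 19.8 × (51.3/6.76)^0.2846 = 19.8 × 1.7804 = 35.2512 m/s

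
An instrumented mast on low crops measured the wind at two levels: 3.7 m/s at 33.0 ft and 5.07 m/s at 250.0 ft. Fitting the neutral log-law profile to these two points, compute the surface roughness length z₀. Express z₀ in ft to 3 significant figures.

z₀ ≈ 0.139 ft

Log law: V(z) ∝ ln(z/z₀). With r = V₁/V₂ = 3.7/5.07 = 0.72978,
r · ln(z₂/z₀) = ln(z₁/z₀) ⇒ ln z₀ = (ln z₁ − r·ln z₂)/(1 − r)
ln z₀ = (3.49651 − 0.72978×5.52146) / 0.27022 = -1.9723
z₀ = exp(-1.9723) = 0.1391 ft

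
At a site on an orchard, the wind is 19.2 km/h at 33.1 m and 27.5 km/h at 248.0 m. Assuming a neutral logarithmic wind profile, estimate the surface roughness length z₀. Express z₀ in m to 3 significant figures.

z₀ ≈ 0.314 m

Log law: V(z) ∝ ln(z/z₀). With r = V₁/V₂ = 19.2/27.5 = 0.69818,
r · ln(z₂/z₀) = ln(z₁/z₀) ⇒ ln z₀ = (ln z₁ − r·ln z₂)/(1 − r)
ln z₀ = (3.49953 − 0.69818×5.51343) / 0.30182 = -1.1591
z₀ = exp(-1.1591) = 0.3138 m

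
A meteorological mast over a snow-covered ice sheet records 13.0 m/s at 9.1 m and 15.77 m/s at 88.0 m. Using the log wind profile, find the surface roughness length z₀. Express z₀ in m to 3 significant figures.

Log law: V(z) ∝ ln(z/z₀). With r = V₁/V₂ = 13.0/15.77 = 0.82435,
r · ln(z₂/z₀) = ln(z₁/z₀) ⇒ ln z₀ = (ln z₁ − r·ln z₂)/(1 − r)
ln z₀ = (2.20827 − 0.82435×4.47734) / 0.17565 = -8.4408
z₀ = exp(-8.4408) = 0.0002159 m

z₀ ≈ 0.000216 m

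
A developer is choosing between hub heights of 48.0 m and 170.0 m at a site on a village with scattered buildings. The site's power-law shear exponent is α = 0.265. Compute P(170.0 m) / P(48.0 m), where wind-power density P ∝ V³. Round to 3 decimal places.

2.733

Speed ratio: V_B/V_A = (z_B/z_A)^α = (170.0/48.0)^0.265 = (3.5417)^0.265 = 1.39811
Power-density ratio: P_B/P_A = (V_B/V_A)³ = (1.39811)³ = 2.73288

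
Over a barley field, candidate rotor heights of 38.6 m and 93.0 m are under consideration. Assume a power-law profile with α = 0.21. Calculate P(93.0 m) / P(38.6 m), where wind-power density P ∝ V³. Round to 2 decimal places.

Speed ratio: V_B/V_A = (z_B/z_A)^α = (93.0/38.6)^0.21 = (2.4093)^0.21 = 1.20281
Power-density ratio: P_B/P_A = (V_B/V_A)³ = (1.20281)³ = 1.74018

1.74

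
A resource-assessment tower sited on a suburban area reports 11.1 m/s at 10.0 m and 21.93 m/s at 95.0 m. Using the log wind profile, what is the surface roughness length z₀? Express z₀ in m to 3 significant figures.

z₀ ≈ 0.995 m

Log law: V(z) ∝ ln(z/z₀). With r = V₁/V₂ = 11.1/21.93 = 0.50616,
r · ln(z₂/z₀) = ln(z₁/z₀) ⇒ ln z₀ = (ln z₁ − r·ln z₂)/(1 − r)
ln z₀ = (2.30259 − 0.50616×4.55388) / 0.49384 = -0.0048
z₀ = exp(-0.0048) = 0.9952 m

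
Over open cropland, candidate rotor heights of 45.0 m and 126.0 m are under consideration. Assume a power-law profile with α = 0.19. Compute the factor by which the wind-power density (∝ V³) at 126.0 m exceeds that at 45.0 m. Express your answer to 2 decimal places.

Speed ratio: V_B/V_A = (z_B/z_A)^α = (126.0/45.0)^0.19 = (2.8000)^0.19 = 1.21607
Power-density ratio: P_B/P_A = (V_B/V_A)³ = (1.21607)³ = 1.79837

1.80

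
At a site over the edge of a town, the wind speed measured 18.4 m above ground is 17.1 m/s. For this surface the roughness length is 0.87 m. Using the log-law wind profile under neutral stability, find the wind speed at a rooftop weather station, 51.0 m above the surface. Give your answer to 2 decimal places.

Log law: V(z) ∝ ln(z/z₀), so V₂/V₁ = ln(z₂/z₀) / ln(z₁/z₀).
ln(51.0/0.87) = 4.0711, ln(18.4/0.87) = 3.0516
V₂ = 17.1 × 4.0711/3.0516 = 17.1 × 1.3341 = 22.8127 m/s

22.81 m/s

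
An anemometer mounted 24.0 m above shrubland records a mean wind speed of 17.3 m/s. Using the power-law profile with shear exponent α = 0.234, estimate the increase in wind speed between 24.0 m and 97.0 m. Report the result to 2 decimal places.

Power law: V₂ = V₁ · (z₂/z₁)^α = 17.3 × (4.0417)^0.234 = 23.9873 m/s
ΔV = 23.9873 − 17.3 = 6.6873 m/s

6.69 m/s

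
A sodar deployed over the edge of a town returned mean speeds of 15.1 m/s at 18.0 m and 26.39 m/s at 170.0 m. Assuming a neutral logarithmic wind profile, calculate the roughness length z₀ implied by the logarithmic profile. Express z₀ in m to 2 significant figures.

Log law: V(z) ∝ ln(z/z₀). With r = V₁/V₂ = 15.1/26.39 = 0.57219,
r · ln(z₂/z₀) = ln(z₁/z₀) ⇒ ln z₀ = (ln z₁ − r·ln z₂)/(1 − r)
ln z₀ = (2.89037 − 0.57219×5.13580) / 0.42781 = -0.1128
z₀ = exp(-0.1128) = 0.8933 m

z₀ ≈ 0.89 m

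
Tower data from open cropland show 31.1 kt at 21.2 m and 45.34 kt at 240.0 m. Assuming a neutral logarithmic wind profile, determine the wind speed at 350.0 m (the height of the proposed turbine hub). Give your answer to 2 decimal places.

Log law: V ∝ ln(z/z₀). From the pair, with r = V₁/V₂ = 0.68593,
ln z₀ = (ln z₁ − r·ln z₂)/(1 − r) = (3.0540 − 0.68593×5.4806)/0.31407 = -2.2457 → z₀ = 0.1058 m
V₃ = V₁ · ln(z₃/z₀)/ln(z₁/z₀) = 31.1 × 8.1037/5.2997 = 47.5540 kt

47.55 kt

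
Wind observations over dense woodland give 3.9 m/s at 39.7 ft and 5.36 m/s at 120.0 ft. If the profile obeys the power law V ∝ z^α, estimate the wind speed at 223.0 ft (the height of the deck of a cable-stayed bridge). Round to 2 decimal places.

6.41 m/s

First find α: α = ln(V₂/V₁)/ln(z₂/z₁) = ln(5.36/3.9)/ln(120.0/39.7) = 0.31799/1.10614 = 0.2875
Extrapolate from 120.0 ft to 223.0 ft: V₃ = 5.36 × (223.0/120.0)^0.2875 = 5.36 × 1.1950 = 6.4052 m/s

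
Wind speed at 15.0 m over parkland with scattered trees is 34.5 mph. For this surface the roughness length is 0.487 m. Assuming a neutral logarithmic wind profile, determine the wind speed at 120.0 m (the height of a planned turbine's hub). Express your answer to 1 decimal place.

55.4 mph

Log law: V(z) ∝ ln(z/z₀), so V₂/V₁ = ln(z₂/z₀) / ln(z₁/z₀).
ln(120.0/0.487) = 5.5070, ln(15.0/0.487) = 3.4275
V₂ = 34.5 × 5.5070/3.4275 = 34.5 × 1.6067 = 55.4307 mph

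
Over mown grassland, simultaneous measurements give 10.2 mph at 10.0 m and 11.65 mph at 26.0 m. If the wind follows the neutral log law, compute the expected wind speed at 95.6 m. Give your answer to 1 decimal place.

13.6 mph

Log law: V ∝ ln(z/z₀). From the pair, with r = V₁/V₂ = 0.87554,
ln z₀ = (ln z₁ − r·ln z₂)/(1 − r) = (2.3026 − 0.87554×3.2581)/0.12446 = -4.4189 → z₀ = 0.01205 m
V₃ = V₁ · ln(z₃/z₀)/ln(z₁/z₀) = 10.2 × 8.9791/6.7215 = 13.6259 mph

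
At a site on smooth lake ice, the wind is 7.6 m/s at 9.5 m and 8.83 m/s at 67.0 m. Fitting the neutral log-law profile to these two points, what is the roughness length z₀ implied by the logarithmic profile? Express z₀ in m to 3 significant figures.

Log law: V(z) ∝ ln(z/z₀). With r = V₁/V₂ = 7.6/8.83 = 0.86070,
r · ln(z₂/z₀) = ln(z₁/z₀) ⇒ ln z₀ = (ln z₁ − r·ln z₂)/(1 − r)
ln z₀ = (2.25129 − 0.86070×4.20469) / 0.13930 = -9.8185
z₀ = exp(-9.8185) = 0.00005444 m

z₀ ≈ 0.0000544 m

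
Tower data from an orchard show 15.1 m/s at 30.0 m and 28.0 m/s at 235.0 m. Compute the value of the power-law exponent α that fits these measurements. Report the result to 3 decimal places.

α ≈ 0.300

Power law: V₂/V₁ = (z₂/z₁)^α ⇒ α = ln(V₂/V₁) / ln(z₂/z₁)
α = ln(28.0/15.1) / ln(235.0/30.0) = ln(1.8543) / ln(7.8333)
  = 0.61751 / 2.05839 = 0.30000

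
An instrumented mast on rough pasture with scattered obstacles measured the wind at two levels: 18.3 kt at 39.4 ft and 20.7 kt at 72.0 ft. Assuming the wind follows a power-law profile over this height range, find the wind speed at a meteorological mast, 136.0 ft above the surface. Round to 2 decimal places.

First find α: α = ln(V₂/V₁)/ln(z₂/z₁) = ln(20.7/18.3)/ln(72.0/39.4) = 0.12323/0.60290 = 0.2044
Extrapolate from 72.0 ft to 136.0 ft: V₃ = 20.7 × (136.0/72.0)^0.2044 = 20.7 × 1.1388 = 23.5737 kt

23.57 kt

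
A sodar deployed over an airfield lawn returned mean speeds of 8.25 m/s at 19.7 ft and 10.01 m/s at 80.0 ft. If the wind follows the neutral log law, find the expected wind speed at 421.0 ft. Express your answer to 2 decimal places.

12.10 m/s

Log law: V ∝ ln(z/z₀). From the pair, with r = V₁/V₂ = 0.82418,
ln z₀ = (ln z₁ − r·ln z₂)/(1 − r) = (2.9806 − 0.82418×4.3820)/0.17582 = -3.5885 → z₀ = 0.02764 ft
V₃ = V₁ · ln(z₃/z₀)/ln(z₁/z₀) = 8.25 × 9.6311/6.5691 = 12.0955 m/s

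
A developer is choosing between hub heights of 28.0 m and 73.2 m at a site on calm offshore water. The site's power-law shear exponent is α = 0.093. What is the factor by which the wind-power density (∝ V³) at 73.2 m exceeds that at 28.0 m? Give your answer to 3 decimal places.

1.307

Speed ratio: V_B/V_A = (z_B/z_A)^α = (73.2/28.0)^0.093 = (2.6143)^0.093 = 1.09349
Power-density ratio: P_B/P_A = (V_B/V_A)³ = (1.09349)³ = 1.30750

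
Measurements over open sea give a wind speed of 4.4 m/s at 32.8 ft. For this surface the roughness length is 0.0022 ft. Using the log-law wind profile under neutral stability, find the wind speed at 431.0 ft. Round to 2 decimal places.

Log law: V(z) ∝ ln(z/z₀), so V₂/V₁ = ln(z₂/z₀) / ln(z₁/z₀).
ln(431.0/0.0022) = 12.1854, ln(32.8/0.0022) = 9.6097
V₂ = 4.4 × 12.1854/9.6097 = 4.4 × 1.2680 = 5.5793 m/s

5.58 m/s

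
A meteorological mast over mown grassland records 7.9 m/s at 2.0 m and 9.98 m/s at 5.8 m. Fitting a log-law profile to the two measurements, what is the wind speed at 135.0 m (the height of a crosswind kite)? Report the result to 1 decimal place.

Log law: V ∝ ln(z/z₀). From the pair, with r = V₁/V₂ = 0.79158,
ln z₀ = (ln z₁ − r·ln z₂)/(1 − r) = (0.6931 − 0.79158×1.7579)/0.20842 = -3.3507 → z₀ = 0.03506 m
V₃ = V₁ · ln(z₃/z₀)/ln(z₁/z₀) = 7.9 × 8.2560/4.0439 = 16.1287 m/s

16.1 m/s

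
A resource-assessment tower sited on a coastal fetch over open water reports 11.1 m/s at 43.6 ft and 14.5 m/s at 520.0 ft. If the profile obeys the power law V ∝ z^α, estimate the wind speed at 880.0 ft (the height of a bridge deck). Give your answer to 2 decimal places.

15.35 m/s

First find α: α = ln(V₂/V₁)/ln(z₂/z₁) = ln(14.5/11.1)/ln(520.0/43.6) = 0.26720/2.47877 = 0.1078
Extrapolate from 520.0 ft to 880.0 ft: V₃ = 14.5 × (880.0/520.0)^0.1078 = 14.5 × 1.0584 = 15.3461 m/s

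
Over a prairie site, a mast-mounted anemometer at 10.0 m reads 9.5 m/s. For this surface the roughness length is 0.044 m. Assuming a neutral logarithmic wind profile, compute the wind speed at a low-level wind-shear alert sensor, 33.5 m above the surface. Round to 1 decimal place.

11.6 m/s

Log law: V(z) ∝ ln(z/z₀), so V₂/V₁ = ln(z₂/z₀) / ln(z₁/z₀).
ln(33.5/0.044) = 6.6351, ln(10.0/0.044) = 5.4262
V₂ = 9.5 × 6.6351/5.4262 = 9.5 × 1.2228 = 11.6166 m/s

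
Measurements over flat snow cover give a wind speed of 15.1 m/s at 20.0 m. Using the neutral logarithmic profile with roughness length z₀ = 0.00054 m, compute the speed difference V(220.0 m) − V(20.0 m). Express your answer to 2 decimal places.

3.44 m/s

Log law: V₂ = V₁ · ln(z₂/z₀)/ln(z₁/z₀) = 15.1 × 12.9176/10.5197 = 18.5420 m/s
ΔV = 18.5420 − 15.1 = 3.4420 m/s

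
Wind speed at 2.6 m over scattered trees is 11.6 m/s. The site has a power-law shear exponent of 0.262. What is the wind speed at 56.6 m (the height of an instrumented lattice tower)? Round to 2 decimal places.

26.00 m/s

Power-law profile: V₂ = V₁ · (z₂/z₁)^α
V₂ = 11.6 × (56.6/2.6)^0.262 = 11.6 × (21.7692)^0.262
    = 11.6 × 2.2414 = 26.0000 m/s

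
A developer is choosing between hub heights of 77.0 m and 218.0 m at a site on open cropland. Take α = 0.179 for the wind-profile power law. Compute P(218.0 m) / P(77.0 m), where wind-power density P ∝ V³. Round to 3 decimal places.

Speed ratio: V_B/V_A = (z_B/z_A)^α = (218.0/77.0)^0.179 = (2.8312)^0.179 = 1.20476
Power-density ratio: P_B/P_A = (V_B/V_A)³ = (1.20476)³ = 1.74866

1.749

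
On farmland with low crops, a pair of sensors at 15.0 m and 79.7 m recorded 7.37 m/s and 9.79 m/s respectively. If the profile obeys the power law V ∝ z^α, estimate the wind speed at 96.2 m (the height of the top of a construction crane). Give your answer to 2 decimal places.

First find α: α = ln(V₂/V₁)/ln(z₂/z₁) = ln(9.79/7.37)/ln(79.7/15.0) = 0.28394/1.67022 = 0.1700
Extrapolate from 79.7 m to 96.2 m: V₃ = 9.79 × (96.2/79.7)^0.1700 = 9.79 × 1.0325 = 10.1082 m/s

10.11 m/s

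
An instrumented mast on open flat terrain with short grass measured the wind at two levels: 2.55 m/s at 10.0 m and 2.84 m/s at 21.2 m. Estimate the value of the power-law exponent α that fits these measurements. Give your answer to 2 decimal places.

α ≈ 0.14

Power law: V₂/V₁ = (z₂/z₁)^α ⇒ α = ln(V₂/V₁) / ln(z₂/z₁)
α = ln(2.84/2.55) / ln(21.2/10.0) = ln(1.1137) / ln(2.1200)
  = 0.10771 / 0.75142 = 0.14334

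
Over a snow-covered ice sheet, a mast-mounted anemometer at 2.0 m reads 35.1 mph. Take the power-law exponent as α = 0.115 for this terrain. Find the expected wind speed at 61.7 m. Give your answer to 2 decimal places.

52.07 mph

Power-law profile: V₂ = V₁ · (z₂/z₁)^α
V₂ = 35.1 × (61.7/2.0)^0.115 = 35.1 × (30.8500)^0.115
    = 35.1 × 1.4834 = 52.0681 mph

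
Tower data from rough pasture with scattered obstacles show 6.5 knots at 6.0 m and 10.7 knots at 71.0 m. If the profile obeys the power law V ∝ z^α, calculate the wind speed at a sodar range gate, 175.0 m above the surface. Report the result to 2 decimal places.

12.84 knots

First find α: α = ln(V₂/V₁)/ln(z₂/z₁) = ln(10.7/6.5)/ln(71.0/6.0) = 0.49844/2.47092 = 0.2017
Extrapolate from 71.0 m to 175.0 m: V₃ = 10.7 × (175.0/71.0)^0.2017 = 10.7 × 1.1996 = 12.8356 knots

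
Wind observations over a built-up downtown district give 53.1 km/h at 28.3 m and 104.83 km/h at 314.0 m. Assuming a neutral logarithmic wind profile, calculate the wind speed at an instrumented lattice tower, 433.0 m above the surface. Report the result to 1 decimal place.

111.7 km/h

Log law: V ∝ ln(z/z₀). From the pair, with r = V₁/V₂ = 0.50653,
ln z₀ = (ln z₁ − r·ln z₂)/(1 − r) = (3.3429 − 0.50653×5.7494)/0.49347 = 0.8726 → z₀ = 2.393 m
V₃ = V₁ · ln(z₃/z₀)/ln(z₁/z₀) = 53.1 × 5.1981/2.4703 = 111.7375 km/h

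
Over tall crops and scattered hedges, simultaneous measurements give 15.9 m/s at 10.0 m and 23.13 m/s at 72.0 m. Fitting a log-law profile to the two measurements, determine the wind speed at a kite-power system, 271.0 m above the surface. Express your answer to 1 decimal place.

28.0 m/s

Log law: V ∝ ln(z/z₀). From the pair, with r = V₁/V₂ = 0.68742,
ln z₀ = (ln z₁ − r·ln z₂)/(1 − r) = (2.3026 − 0.68742×4.2767)/0.31258 = -2.0388 → z₀ = 0.1302 m
V₃ = V₁ · ln(z₃/z₀)/ln(z₁/z₀) = 15.9 × 7.6409/4.3413 = 27.9844 m/s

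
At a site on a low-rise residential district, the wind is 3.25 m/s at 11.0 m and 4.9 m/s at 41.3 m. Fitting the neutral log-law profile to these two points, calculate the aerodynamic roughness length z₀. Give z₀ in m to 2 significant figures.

Log law: V(z) ∝ ln(z/z₀). With r = V₁/V₂ = 3.25/4.9 = 0.66327,
r · ln(z₂/z₀) = ln(z₁/z₀) ⇒ ln z₀ = (ln z₁ − r·ln z₂)/(1 − r)
ln z₀ = (2.39790 − 0.66327×3.72086) / 0.33673 = -0.2079
z₀ = exp(-0.2079) = 0.8122 m

z₀ ≈ 0.81 m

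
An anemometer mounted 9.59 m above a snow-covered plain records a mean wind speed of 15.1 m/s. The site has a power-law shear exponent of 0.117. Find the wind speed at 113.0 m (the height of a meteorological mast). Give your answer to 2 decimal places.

20.15 m/s

Power-law profile: V₂ = V₁ · (z₂/z₁)^α
V₂ = 15.1 × (113.0/9.59)^0.117 = 15.1 × (11.7831)^0.117
    = 15.1 × 1.3346 = 20.1518 m/s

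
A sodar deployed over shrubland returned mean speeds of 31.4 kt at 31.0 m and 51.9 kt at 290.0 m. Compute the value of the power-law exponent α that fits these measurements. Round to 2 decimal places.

α ≈ 0.22

Power law: V₂/V₁ = (z₂/z₁)^α ⇒ α = ln(V₂/V₁) / ln(z₂/z₁)
α = ln(51.9/31.4) / ln(290.0/31.0) = ln(1.6529) / ln(9.3548)
  = 0.50251 / 2.23589 = 0.22475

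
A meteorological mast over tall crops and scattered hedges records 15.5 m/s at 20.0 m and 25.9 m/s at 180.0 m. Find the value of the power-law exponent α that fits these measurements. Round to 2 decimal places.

α ≈ 0.23

Power law: V₂/V₁ = (z₂/z₁)^α ⇒ α = ln(V₂/V₁) / ln(z₂/z₁)
α = ln(25.9/15.5) / ln(180.0/20.0) = ln(1.6710) / ln(9.0000)
  = 0.51340 / 2.19722 = 0.23366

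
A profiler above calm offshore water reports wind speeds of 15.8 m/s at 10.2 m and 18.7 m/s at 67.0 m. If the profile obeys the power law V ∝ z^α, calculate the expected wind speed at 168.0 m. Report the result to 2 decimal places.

First find α: α = ln(V₂/V₁)/ln(z₂/z₁) = ln(18.7/15.8)/ln(67.0/10.2) = 0.16851/1.88230 = 0.0895
Extrapolate from 67.0 m to 168.0 m: V₃ = 18.7 × (168.0/67.0)^0.0895 = 18.7 × 1.0858 = 20.3041 m/s

20.30 m/s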